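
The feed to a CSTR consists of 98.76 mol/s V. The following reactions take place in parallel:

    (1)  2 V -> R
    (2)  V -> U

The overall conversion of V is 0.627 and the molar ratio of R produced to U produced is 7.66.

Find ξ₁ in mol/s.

ξ₁ = 29.1 mol/s

Conversion of V: V consumed = 0.627 × 98.76 = 61.92 mol/s = 2ξ₁ + 1ξ₂.
Selectivity: 1ξ₁ / (1ξ₂) = 7.66 → ξ₁ = 7.66 ξ₂.
Substitute: (2·7.66 + 1) ξ₂ = 61.92 → ξ₂ = 3.794 mol/s, ξ₁ = 29.06 mol/s.
Outlet amounts (n = n₀ + Σ ν·ξ):
  V: 98.76 − 2(29.06) − 1(3.794) = 36.84
  R: 0 + 1(29.06) = 29.06
  U: 0 + 1(3.794) = 3.794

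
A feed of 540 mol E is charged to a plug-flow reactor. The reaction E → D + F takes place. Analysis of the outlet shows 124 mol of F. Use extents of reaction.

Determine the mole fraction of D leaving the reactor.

0.187

For F: n = n₀ + 1ξ → 124 = 0 + 1ξ, giving ξ = 124 mol.
Outlet amounts (n = n₀ + ν ξ):
  E: 540 − 1(124) = 416
  D: 0 + 1(124) = 124
  F: 0 + 1(124) = 124
Total out = 664 mol; y_D = 124 / 664 = 0.1867.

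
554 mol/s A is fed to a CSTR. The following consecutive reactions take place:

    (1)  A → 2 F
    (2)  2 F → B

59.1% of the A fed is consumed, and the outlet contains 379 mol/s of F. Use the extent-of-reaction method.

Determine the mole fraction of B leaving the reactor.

0.185

Conversion of A: A consumed = 1ξ₁ = 0.591 × 554 → ξ₁ = 327.4 mol/s.
F balance: n_F = 0 + 2ξ₁ − 2ξ₂ = 379 → ξ₂ = (2·327.4 − 379)/2 = 137.9 mol/s.
Outlet amounts (n = n₀ + Σ ν·ξ):
  A: 554 − 1(327.4) = 226.6
  F: 0 + 2(327.4) − 2(137.9) = 379
  B: 0 + 1(137.9) = 137.9
Total out = 743.5 mol/s; y_B = 137.9 / 743.5 = 0.1855.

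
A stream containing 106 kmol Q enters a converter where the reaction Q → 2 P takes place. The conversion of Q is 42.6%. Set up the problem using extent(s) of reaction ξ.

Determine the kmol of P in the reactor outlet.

90.3 kmol

Q reacted = 0.426 × 106 = 45.16 kmol; ν_Q = −1, so ξ = 45.16/1 = 45.16 kmol.
Outlet amounts (n = n₀ + ν ξ):
  Q: 106 − 1(45.16) = 60.84
  P: 0 + 2(45.16) = 90.31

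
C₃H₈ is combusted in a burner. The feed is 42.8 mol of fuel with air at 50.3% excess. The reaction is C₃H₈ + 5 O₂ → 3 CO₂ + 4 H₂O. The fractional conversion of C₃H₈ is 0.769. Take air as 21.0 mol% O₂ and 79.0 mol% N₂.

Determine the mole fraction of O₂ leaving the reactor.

0.0977

Stoichiometric O₂ = 5 × 42.8 = 214 mol; O₂ fed = 214 × 1.503 = 321.6 mol.
N₂ fed = 321.6 × 79/21 = 1210 mol.
Fuel reacted = 0.769 × 42.8 → ξ = 32.91 mol.
Outlet (n = n₀ + ν ξ):
  C₃H₈: 42.8 − 1(32.91) = 9.887
  O₂: 321.6 − 5(32.91) = 157.1
  N₂: 1210 (inert)
  CO₂: 0 + 3(32.91) = 98.74
  H₂O: 0 + 4(32.91) = 131.7
Total out = 1607 mol; y_O₂ = 157.1 / 1607 = 0.09772.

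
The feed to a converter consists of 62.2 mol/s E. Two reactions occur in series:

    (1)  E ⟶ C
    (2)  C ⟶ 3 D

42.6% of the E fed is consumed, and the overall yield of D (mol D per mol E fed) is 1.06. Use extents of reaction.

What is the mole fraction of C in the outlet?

Conversion of E: E consumed = 1ξ₁ = 0.426 × 62.2 → ξ₁ = 26.5 mol/s.
Yield of D: 3ξ₂ / 62.2 = 1.06 → ξ₂ = 21.98 mol/s.
Outlet amounts (n = n₀ + Σ ν·ξ):
  E: 62.2 − 1(26.5) = 35.7
  C: 0 + 1(26.5) − 1(21.98) = 4.52
  D: 0 + 3(21.98) = 65.93
Total out = 106.2 mol/s; y_C = 4.52 / 106.2 = 0.04258.

0.0426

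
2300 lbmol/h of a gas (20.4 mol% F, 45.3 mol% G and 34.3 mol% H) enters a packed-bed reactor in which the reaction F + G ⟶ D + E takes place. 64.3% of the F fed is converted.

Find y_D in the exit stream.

0.131

F reacted = 0.643 × 469.2 = 301.7 lbmol/h; ν_F = −1, so ξ = 301.7/1 = 301.7 lbmol/h.
Outlet amounts (n = n₀ + ν ξ):
  F: 469.2 − 1(301.7) = 167.5
  G: 1042 − 1(301.7) = 740.2
  D: 0 + 1(301.7) = 301.7
  E: 0 + 1(301.7) = 301.7
  H: 788.9 (inert)
Total out = 2300 lbmol/h; y_D = 301.7 / 2300 = 0.1312.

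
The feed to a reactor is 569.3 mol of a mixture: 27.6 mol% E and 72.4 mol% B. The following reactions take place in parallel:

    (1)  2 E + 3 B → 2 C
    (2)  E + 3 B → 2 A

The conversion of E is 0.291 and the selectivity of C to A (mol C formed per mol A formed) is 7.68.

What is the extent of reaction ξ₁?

ξ₁ = 21.5 mol

Conversion of E: E consumed = 0.291 × 157.1 = 45.72 mol = 2ξ₁ + 1ξ₂.
Selectivity: 2ξ₁ / (2ξ₂) = 7.68 → ξ₁ = 7.68 ξ₂.
Substitute: (2·7.68 + 1) ξ₂ = 45.72 → ξ₂ = 2.795 mol, ξ₁ = 21.46 mol.
Outlet amounts (n = n₀ + Σ ν·ξ):
  E: 157.1 − 2(21.46) − 1(2.795) = 111.4
  B: 412.2 − 3(21.46) − 3(2.795) = 339.4
  C: 0 + 2(21.46) = 42.93
  A: 0 + 2(2.795) = 5.59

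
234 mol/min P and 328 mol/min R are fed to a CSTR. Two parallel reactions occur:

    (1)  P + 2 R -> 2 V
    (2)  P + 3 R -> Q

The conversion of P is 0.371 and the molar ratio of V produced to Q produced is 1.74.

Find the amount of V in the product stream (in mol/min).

80.8 mol/min

Conversion of P: P consumed = 0.371 × 234 = 86.81 mol/min = 1ξ₁ + 1ξ₂.
Selectivity: 2ξ₁ / (1ξ₂) = 1.74 → ξ₁ = 0.87 ξ₂.
Substitute: (1·0.87 + 1) ξ₂ = 86.81 → ξ₂ = 46.42 mol/min, ξ₁ = 40.39 mol/min.
Outlet amounts (n = n₀ + Σ ν·ξ):
  P: 234 − 1(40.39) − 1(46.42) = 147.2
  R: 328 − 2(40.39) − 3(46.42) = 107.9
  V: 0 + 2(40.39) = 80.78
  Q: 0 + 1(46.42) = 46.42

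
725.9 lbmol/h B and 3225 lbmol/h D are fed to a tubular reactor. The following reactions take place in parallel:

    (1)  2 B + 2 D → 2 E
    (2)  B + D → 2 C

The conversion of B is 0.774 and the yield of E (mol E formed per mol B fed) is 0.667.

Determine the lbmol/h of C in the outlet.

Yield of E: 2ξ₁ / 725.9 = 0.667 → ξ₁ = 242.1 lbmol/h.
Conversion of B: 2ξ₁ + 1ξ₂ = 0.774 × 725.9 = 561.8 → ξ₂ = 77.67 lbmol/h.
Outlet amounts (n = n₀ + Σ ν·ξ):
  B: 725.9 − 2(242.1) − 1(77.67) = 164.1
  D: 3225 − 2(242.1) − 1(77.67) = 2663
  E: 0 + 2(242.1) = 484.2
  C: 0 + 2(77.67) = 155.3

155 lbmol/h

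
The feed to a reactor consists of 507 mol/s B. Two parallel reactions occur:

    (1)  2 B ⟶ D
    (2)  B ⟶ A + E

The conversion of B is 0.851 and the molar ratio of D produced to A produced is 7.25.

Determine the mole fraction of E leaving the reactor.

0.0836

Conversion of B: B consumed = 0.851 × 507 = 431.5 mol/s = 2ξ₁ + 1ξ₂.
Selectivity: 1ξ₁ / (1ξ₂) = 7.25 → ξ₁ = 7.25 ξ₂.
Substitute: (2·7.25 + 1) ξ₂ = 431.5 → ξ₂ = 27.84 mol/s, ξ₁ = 201.8 mol/s.
Outlet amounts (n = n₀ + Σ ν·ξ):
  B: 507 − 2(201.8) − 1(27.84) = 75.54
  D: 0 + 1(201.8) = 201.8
  A: 0 + 1(27.84) = 27.84
  E: 0 + 1(27.84) = 27.84
Total out = 333 mol/s; y_E = 27.84 / 333 = 0.08359.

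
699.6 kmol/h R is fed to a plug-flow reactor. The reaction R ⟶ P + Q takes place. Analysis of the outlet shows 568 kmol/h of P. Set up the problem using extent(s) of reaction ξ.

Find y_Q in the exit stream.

0.448

For P: n = n₀ + 1ξ → 568 = 0 + 1ξ, giving ξ = 568 kmol/h.
Outlet amounts (n = n₀ + ν ξ):
  R: 699.6 − 1(568) = 131.6
  P: 0 + 1(568) = 568
  Q: 0 + 1(568) = 568
Total out = 1268 kmol/h; y_Q = 568 / 1268 = 0.4481.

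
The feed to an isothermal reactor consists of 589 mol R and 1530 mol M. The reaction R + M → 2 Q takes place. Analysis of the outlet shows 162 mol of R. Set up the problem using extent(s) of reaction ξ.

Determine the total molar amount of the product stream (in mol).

2120 mol

For R: n = n₀ − 1ξ → 162 = 589 − 1ξ, giving ξ = 427 mol.
Outlet amounts (n = n₀ + ν ξ):
  R: 589 − 1(427) = 162
  M: 1530 − 1(427) = 1103
  Q: 0 + 2(427) = 854
Total out = 162 + 1103 + 854 = 2119 mol.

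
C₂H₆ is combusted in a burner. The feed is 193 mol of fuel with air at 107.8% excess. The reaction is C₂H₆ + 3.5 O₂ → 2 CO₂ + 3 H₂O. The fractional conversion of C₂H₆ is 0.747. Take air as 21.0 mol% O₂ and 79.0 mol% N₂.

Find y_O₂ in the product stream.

0.129

Stoichiometric O₂ = 3.5 × 193 = 675.5 mol; O₂ fed = 675.5 × 2.078 = 1404 mol.
N₂ fed = 1404 × 79/21 = 5281 mol.
Fuel reacted = 0.747 × 193 → ξ = 144.2 mol.
Outlet (n = n₀ + ν ξ):
  C₂H₆: 193 − 1(144.2) = 48.83
  O₂: 1404 − 3.5(144.2) = 899.1
  N₂: 5281 (inert)
  CO₂: 0 + 2(144.2) = 288.3
  H₂O: 0 + 3(144.2) = 432.5
Total out = 6949 mol; y_O₂ = 899.1 / 6949 = 0.1294.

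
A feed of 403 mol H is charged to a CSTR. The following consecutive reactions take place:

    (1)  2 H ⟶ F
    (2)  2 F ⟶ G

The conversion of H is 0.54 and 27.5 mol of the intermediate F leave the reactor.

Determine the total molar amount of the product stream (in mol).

Conversion of H: H consumed = 2ξ₁ = 0.54 × 403 → ξ₁ = 108.8 mol.
F balance: n_F = 0 + 1ξ₁ − 2ξ₂ = 27.5 → ξ₂ = (1·108.8 − 27.5)/2 = 40.66 mol.
Outlet amounts (n = n₀ + Σ ν·ξ):
  H: 403 − 2(108.8) = 185.4
  F: 0 + 1(108.8) − 2(40.66) = 27.5
  G: 0 + 1(40.66) = 40.66
Total out = 185.4 + 27.5 + 40.66 = 253.5 mol.

254 mol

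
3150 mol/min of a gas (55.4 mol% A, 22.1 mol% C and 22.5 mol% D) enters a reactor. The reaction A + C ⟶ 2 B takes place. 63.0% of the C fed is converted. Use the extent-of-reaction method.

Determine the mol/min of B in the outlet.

C reacted = 0.63 × 696.1 = 438.6 mol/min; ν_C = −1, so ξ = 438.6/1 = 438.6 mol/min.
Outlet amounts (n = n₀ + ν ξ):
  A: 1745 − 1(438.6) = 1307
  C: 696.1 − 1(438.6) = 257.6
  B: 0 + 2(438.6) = 877.1
  D: 708.8 (inert)

877 mol/min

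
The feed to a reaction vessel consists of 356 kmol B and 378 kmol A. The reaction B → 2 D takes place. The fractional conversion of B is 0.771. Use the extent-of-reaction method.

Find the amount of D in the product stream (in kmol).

549 kmol

B reacted = 0.771 × 356 = 274.5 kmol; ν_B = −1, so ξ = 274.5/1 = 274.5 kmol.
Outlet amounts (n = n₀ + ν ξ):
  B: 356 − 1(274.5) = 81.52
  D: 0 + 2(274.5) = 549
  A: 378 (inert)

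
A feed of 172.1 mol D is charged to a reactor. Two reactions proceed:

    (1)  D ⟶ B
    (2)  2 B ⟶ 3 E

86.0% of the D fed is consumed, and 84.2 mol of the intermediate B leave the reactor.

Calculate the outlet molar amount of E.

Conversion of D: D consumed = 1ξ₁ = 0.86 × 172.1 → ξ₁ = 148 mol.
B balance: n_B = 0 + 1ξ₁ − 2ξ₂ = 84.2 → ξ₂ = (1·148 − 84.2)/2 = 31.9 mol.
Outlet amounts (n = n₀ + Σ ν·ξ):
  D: 172.1 − 1(148) = 24.09
  B: 0 + 1(148) − 2(31.9) = 84.2
  E: 0 + 3(31.9) = 95.71

95.7 mol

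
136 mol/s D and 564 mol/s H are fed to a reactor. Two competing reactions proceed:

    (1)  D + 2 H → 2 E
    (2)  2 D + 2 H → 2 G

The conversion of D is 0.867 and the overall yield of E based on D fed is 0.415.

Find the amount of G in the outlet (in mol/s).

89.7 mol/s

Yield of E: 2ξ₁ / 136 = 0.415 → ξ₁ = 28.22 mol/s.
Conversion of D: 1ξ₁ + 2ξ₂ = 0.867 × 136 = 117.9 → ξ₂ = 44.85 mol/s.
Outlet amounts (n = n₀ + Σ ν·ξ):
  D: 136 − 1(28.22) − 2(44.85) = 18.09
  H: 564 − 2(28.22) − 2(44.85) = 417.9
  E: 0 + 2(28.22) = 56.44
  G: 0 + 2(44.85) = 89.69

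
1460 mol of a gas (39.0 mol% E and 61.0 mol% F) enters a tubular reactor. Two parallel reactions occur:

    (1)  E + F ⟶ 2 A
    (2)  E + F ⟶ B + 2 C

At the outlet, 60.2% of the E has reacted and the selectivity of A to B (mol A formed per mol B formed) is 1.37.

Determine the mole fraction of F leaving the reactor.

Conversion of E: E consumed = 0.602 × 569.4 = 342.8 mol = 1ξ₁ + 1ξ₂.
Selectivity: 2ξ₁ / (1ξ₂) = 1.37 → ξ₁ = 0.685 ξ₂.
Substitute: (1·0.685 + 1) ξ₂ = 342.8 → ξ₂ = 203.4 mol, ξ₁ = 139.3 mol.
Outlet amounts (n = n₀ + Σ ν·ξ):
  E: 569.4 − 1(139.3) − 1(203.4) = 226.6
  F: 890.6 − 1(139.3) − 1(203.4) = 547.8
  A: 0 + 2(139.3) = 278.7
  B: 0 + 1(203.4) = 203.4
  C: 0 + 2(203.4) = 406.9
Total out = 1663 mol; y_F = 547.8 / 1663 = 0.3293.

0.329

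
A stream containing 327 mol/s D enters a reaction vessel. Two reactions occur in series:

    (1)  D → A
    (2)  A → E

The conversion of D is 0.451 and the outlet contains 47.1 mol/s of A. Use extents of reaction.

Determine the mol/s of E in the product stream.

Conversion of D: D consumed = 1ξ₁ = 0.451 × 327 → ξ₁ = 147.5 mol/s.
A balance: n_A = 0 + 1ξ₁ − 1ξ₂ = 47.1 → ξ₂ = (1·147.5 − 47.1)/1 = 100.4 mol/s.
Outlet amounts (n = n₀ + Σ ν·ξ):
  D: 327 − 1(147.5) = 179.5
  A: 0 + 1(147.5) − 1(100.4) = 47.1
  E: 0 + 1(100.4) = 100.4

100 mol/s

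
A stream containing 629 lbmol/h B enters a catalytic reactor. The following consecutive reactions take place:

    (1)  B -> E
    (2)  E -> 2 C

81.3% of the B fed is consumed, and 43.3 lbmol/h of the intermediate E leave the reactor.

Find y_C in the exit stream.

Conversion of B: B consumed = 1ξ₁ = 0.813 × 629 → ξ₁ = 511.4 lbmol/h.
E balance: n_E = 0 + 1ξ₁ − 1ξ₂ = 43.3 → ξ₂ = (1·511.4 − 43.3)/1 = 468.1 lbmol/h.
Outlet amounts (n = n₀ + Σ ν·ξ):
  B: 629 − 1(511.4) = 117.6
  E: 0 + 1(511.4) − 1(468.1) = 43.3
  C: 0 + 2(468.1) = 936.2
Total out = 1097 lbmol/h; y_C = 936.2 / 1097 = 0.8533.

0.853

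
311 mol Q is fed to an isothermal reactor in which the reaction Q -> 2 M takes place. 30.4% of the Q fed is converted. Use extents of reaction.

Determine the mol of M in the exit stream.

Q reacted = 0.304 × 311 = 94.54 mol; ν_Q = −1, so ξ = 94.54/1 = 94.54 mol.
Outlet amounts (n = n₀ + ν ξ):
  Q: 311 − 1(94.54) = 216.5
  M: 0 + 2(94.54) = 189.1

189 mol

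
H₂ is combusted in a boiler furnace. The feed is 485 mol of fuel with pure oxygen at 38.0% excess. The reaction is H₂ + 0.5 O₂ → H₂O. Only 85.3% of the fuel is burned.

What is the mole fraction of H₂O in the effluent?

Stoichiometric O₂ = 0.5 × 485 = 242.5 mol; O₂ fed = 242.5 × 1.380 = 334.6 mol.
Fuel reacted = 0.853 × 485 → ξ = 413.7 mol.
Outlet (n = n₀ + ν ξ):
  H₂: 485 − 1(413.7) = 71.3
  O₂: 334.6 − 0.5(413.7) = 127.8
  H₂O: 0 + 1(413.7) = 413.7
Total out = 612.8 mol; y_H₂O = 413.7 / 612.8 = 0.6751.

0.675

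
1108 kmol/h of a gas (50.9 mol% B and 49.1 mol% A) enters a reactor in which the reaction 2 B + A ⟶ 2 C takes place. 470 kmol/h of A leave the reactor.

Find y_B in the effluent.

For A: n = n₀ − 1ξ → 470 = 544 − 1ξ, giving ξ = 74.03 kmol/h.
Outlet amounts (n = n₀ + ν ξ):
  B: 564 − 2(74.03) = 415.9
  A: 544 − 1(74.03) = 470
  C: 0 + 2(74.03) = 148.1
Total out = 1034 kmol/h; y_B = 415.9 / 1034 = 0.4023.

0.402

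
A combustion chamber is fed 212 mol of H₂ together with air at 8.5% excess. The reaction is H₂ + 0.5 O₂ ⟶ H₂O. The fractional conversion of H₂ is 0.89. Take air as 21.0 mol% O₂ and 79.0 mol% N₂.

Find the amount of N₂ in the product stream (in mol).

Stoichiometric O₂ = 0.5 × 212 = 106 mol; O₂ fed = 106 × 1.085 = 115 mol.
N₂ fed = 115 × 79/21 = 432.7 mol.
Fuel reacted = 0.89 × 212 → ξ = 188.7 mol.
Outlet (n = n₀ + ν ξ):
  H₂: 212 − 1(188.7) = 23.32
  O₂: 115 − 0.5(188.7) = 20.67
  N₂: 432.7 (inert)
  H₂O: 0 + 1(188.7) = 188.7

433 mol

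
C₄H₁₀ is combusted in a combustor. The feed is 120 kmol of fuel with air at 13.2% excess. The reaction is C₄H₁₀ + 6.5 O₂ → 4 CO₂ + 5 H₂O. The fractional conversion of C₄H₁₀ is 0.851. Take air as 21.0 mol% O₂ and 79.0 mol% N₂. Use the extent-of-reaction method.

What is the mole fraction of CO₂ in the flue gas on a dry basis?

Stoichiometric O₂ = 6.5 × 120 = 780 kmol; O₂ fed = 780 × 1.132 = 883 kmol.
N₂ fed = 883 × 79/21 = 3322 kmol.
Fuel reacted = 0.851 × 120 → ξ = 102.1 kmol.
Outlet (n = n₀ + ν ξ):
  C₄H₁₀: 120 − 1(102.1) = 17.88
  O₂: 883 − 6.5(102.1) = 219.2
  N₂: 3322 (inert)
  CO₂: 0 + 4(102.1) = 408.5
  H₂O: 0 + 5(102.1) = 510.6
Dry total = 3967 kmol; y_CO₂ (dry) = 408.5 / 3967 = 0.103.

0.103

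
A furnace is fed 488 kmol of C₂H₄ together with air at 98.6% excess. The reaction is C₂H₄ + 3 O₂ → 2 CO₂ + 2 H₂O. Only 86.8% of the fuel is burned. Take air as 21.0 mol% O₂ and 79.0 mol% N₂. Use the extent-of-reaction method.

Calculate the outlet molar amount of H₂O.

Stoichiometric O₂ = 3 × 488 = 1464 kmol; O₂ fed = 1464 × 1.986 = 2908 kmol.
N₂ fed = 2908 × 79/21 = 10940 kmol.
Fuel reacted = 0.868 × 488 → ξ = 423.6 kmol.
Outlet (n = n₀ + ν ξ):
  C₂H₄: 488 − 1(423.6) = 64.42
  O₂: 2908 − 3(423.6) = 1637
  N₂: 10940 (inert)
  CO₂: 0 + 2(423.6) = 847.2
  H₂O: 0 + 2(423.6) = 847.2

847 kmol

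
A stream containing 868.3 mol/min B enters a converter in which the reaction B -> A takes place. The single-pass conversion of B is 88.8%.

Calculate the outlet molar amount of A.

771 mol/min

B reacted = 0.888 × 868.3 = 771.1 mol/min; ν_B = −1, so ξ = 771.1/1 = 771.1 mol/min.
Outlet amounts (n = n₀ + ν ξ):
  B: 868.3 − 1(771.1) = 97.25
  A: 0 + 1(771.1) = 771.1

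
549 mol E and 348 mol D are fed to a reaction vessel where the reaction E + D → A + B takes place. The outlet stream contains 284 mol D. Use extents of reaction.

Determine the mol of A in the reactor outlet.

For D: n = n₀ − 1ξ → 284 = 348 − 1ξ, giving ξ = 64 mol.
Outlet amounts (n = n₀ + ν ξ):
  E: 549 − 1(64) = 485
  D: 348 − 1(64) = 284
  A: 0 + 1(64) = 64
  B: 0 + 1(64) = 64

64 mol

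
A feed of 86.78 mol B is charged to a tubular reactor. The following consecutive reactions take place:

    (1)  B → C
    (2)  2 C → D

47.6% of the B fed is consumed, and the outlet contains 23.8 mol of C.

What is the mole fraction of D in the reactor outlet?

0.112

Conversion of B: B consumed = 1ξ₁ = 0.476 × 86.78 → ξ₁ = 41.31 mol.
C balance: n_C = 0 + 1ξ₁ − 2ξ₂ = 23.8 → ξ₂ = (1·41.31 − 23.8)/2 = 8.754 mol.
Outlet amounts (n = n₀ + Σ ν·ξ):
  B: 86.78 − 1(41.31) = 45.47
  C: 0 + 1(41.31) − 2(8.754) = 23.8
  D: 0 + 1(8.754) = 8.754
Total out = 78.03 mol; y_D = 8.754 / 78.03 = 0.1122.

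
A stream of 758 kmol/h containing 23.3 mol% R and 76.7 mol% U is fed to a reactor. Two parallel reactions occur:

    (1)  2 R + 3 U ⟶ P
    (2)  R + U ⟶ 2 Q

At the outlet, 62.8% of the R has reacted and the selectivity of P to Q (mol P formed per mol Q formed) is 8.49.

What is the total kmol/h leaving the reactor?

Conversion of R: R consumed = 0.628 × 176.6 = 110.9 kmol/h = 2ξ₁ + 1ξ₂.
Selectivity: 1ξ₁ / (2ξ₂) = 8.49 → ξ₁ = 16.98 ξ₂.
Substitute: (2·16.98 + 1) ξ₂ = 110.9 → ξ₂ = 3.173 kmol/h, ξ₁ = 53.87 kmol/h.
Outlet amounts (n = n₀ + Σ ν·ξ):
  R: 176.6 − 2(53.87) − 1(3.173) = 65.7
  U: 581.4 − 3(53.87) − 1(3.173) = 416.6
  P: 0 + 1(53.87) = 53.87
  Q: 0 + 2(3.173) = 6.345
Total out = 65.7 + 416.6 + 53.87 + 6.345 = 542.5 kmol/h.

543 kmol/h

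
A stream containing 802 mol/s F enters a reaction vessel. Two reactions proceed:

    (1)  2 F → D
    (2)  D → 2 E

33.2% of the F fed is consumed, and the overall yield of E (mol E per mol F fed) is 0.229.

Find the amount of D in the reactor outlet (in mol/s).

41.3 mol/s

Conversion of F: F consumed = 2ξ₁ = 0.332 × 802 → ξ₁ = 133.1 mol/s.
Yield of E: 2ξ₂ / 802 = 0.229 → ξ₂ = 91.83 mol/s.
Outlet amounts (n = n₀ + Σ ν·ξ):
  F: 802 − 2(133.1) = 535.7
  D: 0 + 1(133.1) − 1(91.83) = 41.3
  E: 0 + 2(91.83) = 183.7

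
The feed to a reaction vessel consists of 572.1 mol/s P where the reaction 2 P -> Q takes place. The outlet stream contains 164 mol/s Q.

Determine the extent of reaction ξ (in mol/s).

ξ = 164 mol/s

For Q: n = n₀ + 1ξ → 164 = 0 + 1ξ, giving ξ = 164 mol/s.
Outlet amounts (n = n₀ + ν ξ):
  P: 572.1 − 2(164) = 244.1
  Q: 0 + 1(164) = 164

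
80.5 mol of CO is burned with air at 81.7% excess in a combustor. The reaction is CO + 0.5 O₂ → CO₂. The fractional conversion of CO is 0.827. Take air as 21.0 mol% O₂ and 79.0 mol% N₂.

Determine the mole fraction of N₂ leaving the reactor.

Stoichiometric O₂ = 0.5 × 80.5 = 40.25 mol; O₂ fed = 40.25 × 1.817 = 73.13 mol.
N₂ fed = 73.13 × 79/21 = 275.1 mol.
Fuel reacted = 0.827 × 80.5 → ξ = 66.57 mol.
Outlet (n = n₀ + ν ξ):
  CO: 80.5 − 1(66.57) = 13.93
  O₂: 73.13 − 0.5(66.57) = 39.85
  N₂: 275.1 (inert)
  CO₂: 0 + 1(66.57) = 66.57
Total out = 395.5 mol; y_N₂ = 275.1 / 395.5 = 0.6957.

0.696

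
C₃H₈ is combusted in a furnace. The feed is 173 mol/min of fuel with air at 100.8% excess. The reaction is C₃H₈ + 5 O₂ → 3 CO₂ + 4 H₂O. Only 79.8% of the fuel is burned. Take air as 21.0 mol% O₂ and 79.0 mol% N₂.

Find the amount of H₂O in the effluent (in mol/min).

Stoichiometric O₂ = 5 × 173 = 865 mol/min; O₂ fed = 865 × 2.008 = 1737 mol/min.
N₂ fed = 1737 × 79/21 = 6534 mol/min.
Fuel reacted = 0.798 × 173 → ξ = 138.1 mol/min.
Outlet (n = n₀ + ν ξ):
  C₃H₈: 173 − 1(138.1) = 34.95
  O₂: 1737 − 5(138.1) = 1047
  N₂: 6534 (inert)
  CO₂: 0 + 3(138.1) = 414.2
  H₂O: 0 + 4(138.1) = 552.2

552 mol/min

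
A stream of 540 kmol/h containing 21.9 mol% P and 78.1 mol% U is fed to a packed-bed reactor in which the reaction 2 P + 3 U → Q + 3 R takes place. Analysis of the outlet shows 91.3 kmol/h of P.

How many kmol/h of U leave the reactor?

381 kmol/h

For P: n = n₀ − 2ξ → 91.3 = 118.3 − 2ξ, giving ξ = 13.48 kmol/h.
Outlet amounts (n = n₀ + ν ξ):
  P: 118.3 − 2(13.48) = 91.3
  U: 421.7 − 3(13.48) = 381.3
  Q: 0 + 1(13.48) = 13.48
  R: 0 + 3(13.48) = 40.44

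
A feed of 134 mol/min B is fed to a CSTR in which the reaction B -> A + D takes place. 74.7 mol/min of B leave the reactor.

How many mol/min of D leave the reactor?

For B: n = n₀ − 1ξ → 74.7 = 134 − 1ξ, giving ξ = 59.3 mol/min.
Outlet amounts (n = n₀ + ν ξ):
  B: 134 − 1(59.3) = 74.7
  A: 0 + 1(59.3) = 59.3
  D: 0 + 1(59.3) = 59.3

59.3 mol/min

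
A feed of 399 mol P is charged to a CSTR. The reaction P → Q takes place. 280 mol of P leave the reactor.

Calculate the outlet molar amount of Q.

119 mol

For P: n = n₀ − 1ξ → 280 = 399 − 1ξ, giving ξ = 119 mol.
Outlet amounts (n = n₀ + ν ξ):
  P: 399 − 1(119) = 280
  Q: 0 + 1(119) = 119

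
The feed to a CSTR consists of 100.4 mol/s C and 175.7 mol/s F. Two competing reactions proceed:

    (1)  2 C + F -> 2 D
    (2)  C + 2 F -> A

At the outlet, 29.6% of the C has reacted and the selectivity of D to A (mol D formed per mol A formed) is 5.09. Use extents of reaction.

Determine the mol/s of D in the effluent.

24.8 mol/s

Conversion of C: C consumed = 0.296 × 100.4 = 29.72 mol/s = 2ξ₁ + 1ξ₂.
Selectivity: 2ξ₁ / (1ξ₂) = 5.09 → ξ₁ = 2.545 ξ₂.
Substitute: (2·2.545 + 1) ξ₂ = 29.72 → ξ₂ = 4.88 mol/s, ξ₁ = 12.42 mol/s.
Outlet amounts (n = n₀ + Σ ν·ξ):
  C: 100.4 − 2(12.42) − 1(4.88) = 70.68
  F: 175.7 − 1(12.42) − 2(4.88) = 153.5
  D: 0 + 2(12.42) = 24.84
  A: 0 + 1(4.88) = 4.88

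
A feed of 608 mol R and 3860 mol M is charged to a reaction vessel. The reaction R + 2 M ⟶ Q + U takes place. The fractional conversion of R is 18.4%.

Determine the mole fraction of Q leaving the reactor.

R reacted = 0.184 × 608 = 111.9 mol; ν_R = −1, so ξ = 111.9/1 = 111.9 mol.
Outlet amounts (n = n₀ + ν ξ):
  R: 608 − 1(111.9) = 496.1
  M: 3860 − 2(111.9) = 3636
  Q: 0 + 1(111.9) = 111.9
  U: 0 + 1(111.9) = 111.9
Total out = 4356 mol; y_Q = 111.9 / 4356 = 0.02568.

0.0257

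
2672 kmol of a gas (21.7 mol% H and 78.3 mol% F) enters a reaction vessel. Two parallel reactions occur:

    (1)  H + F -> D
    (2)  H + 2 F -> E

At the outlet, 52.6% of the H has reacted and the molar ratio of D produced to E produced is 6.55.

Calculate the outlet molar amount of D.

Conversion of H: H consumed = 0.526 × 579.8 = 305 kmol = 1ξ₁ + 1ξ₂.
Selectivity: 1ξ₁ / (1ξ₂) = 6.55 → ξ₁ = 6.55 ξ₂.
Substitute: (1·6.55 + 1) ξ₂ = 305 → ξ₂ = 40.4 kmol, ξ₁ = 264.6 kmol.
Outlet amounts (n = n₀ + Σ ν·ξ):
  H: 579.8 − 1(264.6) − 1(40.4) = 274.8
  F: 2092 − 1(264.6) − 2(40.4) = 1747
  D: 0 + 1(264.6) = 264.6
  E: 0 + 1(40.4) = 40.4

265 kmol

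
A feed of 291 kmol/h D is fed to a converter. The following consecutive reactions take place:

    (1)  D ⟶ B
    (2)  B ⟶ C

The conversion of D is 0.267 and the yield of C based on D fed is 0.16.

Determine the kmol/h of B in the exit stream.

Conversion of D: D consumed = 1ξ₁ = 0.267 × 291 → ξ₁ = 77.7 kmol/h.
Yield of C: 1ξ₂ / 291 = 0.16 → ξ₂ = 46.56 kmol/h.
Outlet amounts (n = n₀ + Σ ν·ξ):
  D: 291 − 1(77.7) = 213.3
  B: 0 + 1(77.7) − 1(46.56) = 31.14
  C: 0 + 1(46.56) = 46.56

31.1 kmol/h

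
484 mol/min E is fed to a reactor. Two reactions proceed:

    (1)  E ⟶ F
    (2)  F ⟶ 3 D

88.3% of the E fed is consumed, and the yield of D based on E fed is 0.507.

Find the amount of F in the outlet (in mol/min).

346 mol/min

Conversion of E: E consumed = 1ξ₁ = 0.883 × 484 → ξ₁ = 427.4 mol/min.
Yield of D: 3ξ₂ / 484 = 0.507 → ξ₂ = 81.8 mol/min.
Outlet amounts (n = n₀ + Σ ν·ξ):
  E: 484 − 1(427.4) = 56.63
  F: 0 + 1(427.4) − 1(81.8) = 345.6
  D: 0 + 3(81.8) = 245.4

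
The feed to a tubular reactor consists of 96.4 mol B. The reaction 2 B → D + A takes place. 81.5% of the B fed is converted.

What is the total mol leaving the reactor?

B reacted = 0.815 × 96.4 = 78.57 mol; ν_B = −2, so ξ = 78.57/2 = 39.28 mol.
Outlet amounts (n = n₀ + ν ξ):
  B: 96.4 − 2(39.28) = 17.83
  D: 0 + 1(39.28) = 39.28
  A: 0 + 1(39.28) = 39.28
Total out = 17.83 + 39.28 + 39.28 = 96.4 mol.

96.4 mol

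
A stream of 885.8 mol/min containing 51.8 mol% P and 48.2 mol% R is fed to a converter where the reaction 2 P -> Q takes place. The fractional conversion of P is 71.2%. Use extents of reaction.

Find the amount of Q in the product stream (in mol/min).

P reacted = 0.712 × 458.8 = 326.7 mol/min; ν_P = −2, so ξ = 326.7/2 = 163.3 mol/min.
Outlet amounts (n = n₀ + ν ξ):
  P: 458.8 − 2(163.3) = 132.1
  Q: 0 + 1(163.3) = 163.3
  R: 427 (inert)

163 mol/min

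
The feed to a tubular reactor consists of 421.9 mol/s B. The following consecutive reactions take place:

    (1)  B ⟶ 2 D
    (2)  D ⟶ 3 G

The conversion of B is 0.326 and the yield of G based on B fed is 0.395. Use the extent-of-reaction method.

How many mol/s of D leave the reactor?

220 mol/s

Conversion of B: B consumed = 1ξ₁ = 0.326 × 421.9 → ξ₁ = 137.5 mol/s.
Yield of G: 3ξ₂ / 421.9 = 0.395 → ξ₂ = 55.55 mol/s.
Outlet amounts (n = n₀ + Σ ν·ξ):
  B: 421.9 − 1(137.5) = 284.4
  D: 0 + 2(137.5) − 1(55.55) = 219.5
  G: 0 + 3(55.55) = 166.7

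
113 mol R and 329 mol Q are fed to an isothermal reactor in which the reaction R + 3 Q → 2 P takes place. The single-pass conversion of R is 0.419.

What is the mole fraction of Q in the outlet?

0.538

R reacted = 0.419 × 113 = 47.35 mol; ν_R = −1, so ξ = 47.35/1 = 47.35 mol.
Outlet amounts (n = n₀ + ν ξ):
  R: 113 − 1(47.35) = 65.65
  Q: 329 − 3(47.35) = 187
  P: 0 + 2(47.35) = 94.69
Total out = 347.3 mol; y_Q = 187 / 347.3 = 0.5383.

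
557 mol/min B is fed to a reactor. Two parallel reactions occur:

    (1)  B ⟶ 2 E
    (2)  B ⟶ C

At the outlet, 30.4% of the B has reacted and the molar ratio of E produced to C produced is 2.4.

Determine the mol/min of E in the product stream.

185 mol/min

Conversion of B: B consumed = 0.304 × 557 = 169.3 mol/min = 1ξ₁ + 1ξ₂.
Selectivity: 2ξ₁ / (1ξ₂) = 2.4 → ξ₁ = 1.2 ξ₂.
Substitute: (1·1.2 + 1) ξ₂ = 169.3 → ξ₂ = 76.97 mol/min, ξ₁ = 92.36 mol/min.
Outlet amounts (n = n₀ + Σ ν·ξ):
  B: 557 − 1(92.36) − 1(76.97) = 387.7
  E: 0 + 2(92.36) = 184.7
  C: 0 + 1(76.97) = 76.97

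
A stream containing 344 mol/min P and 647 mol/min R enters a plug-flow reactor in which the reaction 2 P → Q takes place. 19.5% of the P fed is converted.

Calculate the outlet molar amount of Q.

33.5 mol/min

P reacted = 0.195 × 344 = 67.08 mol/min; ν_P = −2, so ξ = 67.08/2 = 33.54 mol/min.
Outlet amounts (n = n₀ + ν ξ):
  P: 344 − 2(33.54) = 276.9
  Q: 0 + 1(33.54) = 33.54
  R: 647 (inert)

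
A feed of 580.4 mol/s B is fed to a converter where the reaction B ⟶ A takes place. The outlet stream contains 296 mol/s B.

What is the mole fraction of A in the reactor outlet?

For B: n = n₀ − 1ξ → 296 = 580.4 − 1ξ, giving ξ = 284.4 mol/s.
Outlet amounts (n = n₀ + ν ξ):
  B: 580.4 − 1(284.4) = 296
  A: 0 + 1(284.4) = 284.4
Total out = 580.4 mol/s; y_A = 284.4 / 580.4 = 0.49.

0.49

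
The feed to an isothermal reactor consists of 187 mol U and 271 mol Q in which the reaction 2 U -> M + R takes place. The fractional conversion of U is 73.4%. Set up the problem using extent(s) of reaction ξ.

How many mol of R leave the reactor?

68.6 mol

U reacted = 0.734 × 187 = 137.3 mol; ν_U = −2, so ξ = 137.3/2 = 68.63 mol.
Outlet amounts (n = n₀ + ν ξ):
  U: 187 − 2(68.63) = 49.74
  M: 0 + 1(68.63) = 68.63
  R: 0 + 1(68.63) = 68.63
  Q: 271 (inert)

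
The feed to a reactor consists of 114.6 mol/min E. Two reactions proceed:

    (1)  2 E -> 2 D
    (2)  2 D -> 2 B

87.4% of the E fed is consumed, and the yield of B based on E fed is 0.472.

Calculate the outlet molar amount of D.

46.1 mol/min

Conversion of E: E consumed = 2ξ₁ = 0.874 × 114.6 → ξ₁ = 50.08 mol/min.
Yield of B: 2ξ₂ / 114.6 = 0.472 → ξ₂ = 27.05 mol/min.
Outlet amounts (n = n₀ + Σ ν·ξ):
  E: 114.6 − 2(50.08) = 14.44
  D: 0 + 2(50.08) − 2(27.05) = 46.07
  B: 0 + 2(27.05) = 54.09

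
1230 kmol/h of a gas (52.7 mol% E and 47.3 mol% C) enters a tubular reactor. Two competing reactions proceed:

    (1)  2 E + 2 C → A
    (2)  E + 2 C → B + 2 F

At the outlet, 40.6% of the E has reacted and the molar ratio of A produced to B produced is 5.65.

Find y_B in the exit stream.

0.0247

Conversion of E: E consumed = 0.406 × 648.2 = 263.2 kmol/h = 2ξ₁ + 1ξ₂.
Selectivity: 1ξ₁ / (1ξ₂) = 5.65 → ξ₁ = 5.65 ξ₂.
Substitute: (2·5.65 + 1) ξ₂ = 263.2 → ξ₂ = 21.4 kmol/h, ξ₁ = 120.9 kmol/h.
Outlet amounts (n = n₀ + Σ ν·ξ):
  E: 648.2 − 2(120.9) − 1(21.4) = 385
  C: 581.8 − 2(120.9) − 2(21.4) = 297.2
  A: 0 + 1(120.9) = 120.9
  B: 0 + 1(21.4) = 21.4
  F: 0 + 2(21.4) = 42.79
Total out = 867.3 kmol/h; y_B = 21.4 / 867.3 = 0.02467.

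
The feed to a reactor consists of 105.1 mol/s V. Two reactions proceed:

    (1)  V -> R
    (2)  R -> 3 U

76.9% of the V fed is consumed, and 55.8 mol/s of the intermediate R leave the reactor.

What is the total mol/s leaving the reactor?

155 mol/s

Conversion of V: V consumed = 1ξ₁ = 0.769 × 105.1 → ξ₁ = 80.82 mol/s.
R balance: n_R = 0 + 1ξ₁ − 1ξ₂ = 55.8 → ξ₂ = (1·80.82 − 55.8)/1 = 25.02 mol/s.
Outlet amounts (n = n₀ + Σ ν·ξ):
  V: 105.1 − 1(80.82) = 24.28
  R: 0 + 1(80.82) − 1(25.02) = 55.8
  U: 0 + 3(25.02) = 75.07
Total out = 24.28 + 55.8 + 75.07 = 155.1 mol/s.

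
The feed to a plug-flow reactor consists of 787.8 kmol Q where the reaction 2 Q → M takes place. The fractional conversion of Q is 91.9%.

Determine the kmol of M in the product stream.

Q reacted = 0.919 × 787.8 = 724 kmol; ν_Q = −2, so ξ = 724/2 = 362 kmol.
Outlet amounts (n = n₀ + ν ξ):
  Q: 787.8 − 2(362) = 63.81
  M: 0 + 1(362) = 362

362 kmol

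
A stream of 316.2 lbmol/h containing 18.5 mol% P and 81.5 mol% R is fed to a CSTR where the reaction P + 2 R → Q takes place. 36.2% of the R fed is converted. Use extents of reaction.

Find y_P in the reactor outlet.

R reacted = 0.362 × 257.7 = 93.29 lbmol/h; ν_R = −2, so ξ = 93.29/2 = 46.64 lbmol/h.
Outlet amounts (n = n₀ + ν ξ):
  P: 58.5 − 1(46.64) = 11.85
  R: 257.7 − 2(46.64) = 164.4
  Q: 0 + 1(46.64) = 46.64
Total out = 222.9 lbmol/h; y_P = 11.85 / 222.9 = 0.05317.

0.0532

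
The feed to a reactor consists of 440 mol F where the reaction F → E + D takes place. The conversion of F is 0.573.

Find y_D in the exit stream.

F reacted = 0.573 × 440 = 252.1 mol; ν_F = −1, so ξ = 252.1/1 = 252.1 mol.
Outlet amounts (n = n₀ + ν ξ):
  F: 440 − 1(252.1) = 187.9
  E: 0 + 1(252.1) = 252.1
  D: 0 + 1(252.1) = 252.1
Total out = 692.1 mol; y_D = 252.1 / 692.1 = 0.3643.

0.364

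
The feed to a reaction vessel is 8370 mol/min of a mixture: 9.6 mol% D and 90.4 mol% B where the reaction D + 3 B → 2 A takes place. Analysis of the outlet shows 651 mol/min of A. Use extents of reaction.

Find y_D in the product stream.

For A: n = n₀ + 2ξ → 651 = 0 + 2ξ, giving ξ = 325.5 mol/min.
Outlet amounts (n = n₀ + ν ξ):
  D: 803.5 − 1(325.5) = 478
  B: 7566 − 3(325.5) = 6590
  A: 0 + 2(325.5) = 651
Total out = 7719 mol/min; y_D = 478 / 7719 = 0.06193.

0.0619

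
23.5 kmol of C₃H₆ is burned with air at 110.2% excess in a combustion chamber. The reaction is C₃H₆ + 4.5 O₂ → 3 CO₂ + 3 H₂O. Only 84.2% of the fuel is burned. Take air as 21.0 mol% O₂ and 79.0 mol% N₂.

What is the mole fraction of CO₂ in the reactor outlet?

Stoichiometric O₂ = 4.5 × 23.5 = 105.8 kmol; O₂ fed = 105.8 × 2.102 = 222.3 kmol.
N₂ fed = 222.3 × 79/21 = 836.2 kmol.
Fuel reacted = 0.842 × 23.5 → ξ = 19.79 kmol.
Outlet (n = n₀ + ν ξ):
  C₃H₆: 23.5 − 1(19.79) = 3.713
  O₂: 222.3 − 4.5(19.79) = 133.2
  N₂: 836.2 (inert)
  CO₂: 0 + 3(19.79) = 59.36
  H₂O: 0 + 3(19.79) = 59.36
Total out = 1092 kmol; y_CO₂ = 59.36 / 1092 = 0.05436.

0.0544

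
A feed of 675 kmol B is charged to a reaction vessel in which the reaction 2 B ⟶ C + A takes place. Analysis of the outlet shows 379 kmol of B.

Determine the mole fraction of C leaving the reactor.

For B: n = n₀ − 2ξ → 379 = 675 − 2ξ, giving ξ = 148 kmol.
Outlet amounts (n = n₀ + ν ξ):
  B: 675 − 2(148) = 379
  C: 0 + 1(148) = 148
  A: 0 + 1(148) = 148
Total out = 675 kmol; y_C = 148 / 675 = 0.2193.

0.219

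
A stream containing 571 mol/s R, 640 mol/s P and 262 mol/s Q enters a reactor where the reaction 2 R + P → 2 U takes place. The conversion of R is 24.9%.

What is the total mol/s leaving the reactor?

1400 mol/s

R reacted = 0.249 × 571 = 142.2 mol/s; ν_R = −2, so ξ = 142.2/2 = 71.09 mol/s.
Outlet amounts (n = n₀ + ν ξ):
  R: 571 − 2(71.09) = 428.8
  P: 640 − 1(71.09) = 568.9
  U: 0 + 2(71.09) = 142.2
  Q: 262 (inert)
Total out = 428.8 + 568.9 + 142.2 + 262 = 1402 mol/s.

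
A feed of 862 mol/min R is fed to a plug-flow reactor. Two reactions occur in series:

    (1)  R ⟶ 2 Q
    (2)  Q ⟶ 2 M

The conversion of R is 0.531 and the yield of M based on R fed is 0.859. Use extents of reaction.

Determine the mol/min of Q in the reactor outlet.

Conversion of R: R consumed = 1ξ₁ = 0.531 × 862 → ξ₁ = 457.7 mol/min.
Yield of M: 2ξ₂ / 862 = 0.859 → ξ₂ = 370.2 mol/min.
Outlet amounts (n = n₀ + Σ ν·ξ):
  R: 862 − 1(457.7) = 404.3
  Q: 0 + 2(457.7) − 1(370.2) = 545.2
  M: 0 + 2(370.2) = 740.5

545 mol/min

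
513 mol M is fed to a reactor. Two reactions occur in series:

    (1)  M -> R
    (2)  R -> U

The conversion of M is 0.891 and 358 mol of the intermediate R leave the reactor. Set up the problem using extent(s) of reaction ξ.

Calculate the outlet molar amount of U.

Conversion of M: M consumed = 1ξ₁ = 0.891 × 513 → ξ₁ = 457.1 mol.
R balance: n_R = 0 + 1ξ₁ − 1ξ₂ = 358 → ξ₂ = (1·457.1 − 358)/1 = 99.08 mol.
Outlet amounts (n = n₀ + Σ ν·ξ):
  M: 513 − 1(457.1) = 55.92
  R: 0 + 1(457.1) − 1(99.08) = 358
  U: 0 + 1(99.08) = 99.08

99.1 mol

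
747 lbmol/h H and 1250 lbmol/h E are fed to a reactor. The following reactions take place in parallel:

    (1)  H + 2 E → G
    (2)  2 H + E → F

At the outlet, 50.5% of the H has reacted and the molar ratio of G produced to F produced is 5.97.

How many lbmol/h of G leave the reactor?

283 lbmol/h

Conversion of H: H consumed = 0.505 × 747 = 377.2 lbmol/h = 1ξ₁ + 2ξ₂.
Selectivity: 1ξ₁ / (1ξ₂) = 5.97 → ξ₁ = 5.97 ξ₂.
Substitute: (1·5.97 + 2) ξ₂ = 377.2 → ξ₂ = 47.33 lbmol/h, ξ₁ = 282.6 lbmol/h.
Outlet amounts (n = n₀ + Σ ν·ξ):
  H: 747 − 1(282.6) − 2(47.33) = 369.8
  E: 1250 − 2(282.6) − 1(47.33) = 637.5
  G: 0 + 1(282.6) = 282.6
  F: 0 + 1(47.33) = 47.33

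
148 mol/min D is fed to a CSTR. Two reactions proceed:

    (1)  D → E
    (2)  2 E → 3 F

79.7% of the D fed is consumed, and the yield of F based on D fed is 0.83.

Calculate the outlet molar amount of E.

Conversion of D: D consumed = 1ξ₁ = 0.797 × 148 → ξ₁ = 118 mol/min.
Yield of F: 3ξ₂ / 148 = 0.83 → ξ₂ = 40.95 mol/min.
Outlet amounts (n = n₀ + Σ ν·ξ):
  D: 148 − 1(118) = 30.04
  E: 0 + 1(118) − 2(40.95) = 36.06
  F: 0 + 3(40.95) = 122.8

36.1 mol/min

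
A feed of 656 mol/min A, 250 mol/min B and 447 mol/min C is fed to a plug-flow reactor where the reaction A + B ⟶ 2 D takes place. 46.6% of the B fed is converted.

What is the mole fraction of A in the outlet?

0.399

B reacted = 0.466 × 250 = 116.5 mol/min; ν_B = −1, so ξ = 116.5/1 = 116.5 mol/min.
Outlet amounts (n = n₀ + ν ξ):
  A: 656 − 1(116.5) = 539.5
  B: 250 − 1(116.5) = 133.5
  D: 0 + 2(116.5) = 233
  C: 447 (inert)
Total out = 1353 mol/min; y_A = 539.5 / 1353 = 0.3987.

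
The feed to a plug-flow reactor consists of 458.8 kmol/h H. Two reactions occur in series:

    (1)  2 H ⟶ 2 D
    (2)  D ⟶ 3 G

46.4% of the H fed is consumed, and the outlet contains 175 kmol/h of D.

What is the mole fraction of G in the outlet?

Conversion of H: H consumed = 2ξ₁ = 0.464 × 458.8 → ξ₁ = 106.4 kmol/h.
D balance: n_D = 0 + 2ξ₁ − 1ξ₂ = 175 → ξ₂ = (2·106.4 − 175)/1 = 37.88 kmol/h.
Outlet amounts (n = n₀ + Σ ν·ξ):
  H: 458.8 − 2(106.4) = 245.9
  D: 0 + 2(106.4) − 1(37.88) = 175
  G: 0 + 3(37.88) = 113.6
Total out = 534.6 kmol/h; y_G = 113.6 / 534.6 = 0.2126.

0.213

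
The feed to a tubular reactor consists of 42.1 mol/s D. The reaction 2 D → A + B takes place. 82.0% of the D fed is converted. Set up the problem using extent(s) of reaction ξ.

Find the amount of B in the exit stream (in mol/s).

D reacted = 0.82 × 42.1 = 34.52 mol/s; ν_D = −2, so ξ = 34.52/2 = 17.26 mol/s.
Outlet amounts (n = n₀ + ν ξ):
  D: 42.1 − 2(17.26) = 7.578
  A: 0 + 1(17.26) = 17.26
  B: 0 + 1(17.26) = 17.26

17.3 mol/s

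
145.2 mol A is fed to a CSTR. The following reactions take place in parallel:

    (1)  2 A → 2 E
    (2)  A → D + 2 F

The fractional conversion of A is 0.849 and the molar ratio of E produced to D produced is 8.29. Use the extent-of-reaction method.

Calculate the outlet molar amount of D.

13.3 mol

Conversion of A: A consumed = 0.849 × 145.2 = 123.3 mol = 2ξ₁ + 1ξ₂.
Selectivity: 2ξ₁ / (1ξ₂) = 8.29 → ξ₁ = 4.145 ξ₂.
Substitute: (2·4.145 + 1) ξ₂ = 123.3 → ξ₂ = 13.27 mol, ξ₁ = 55 mol.
Outlet amounts (n = n₀ + Σ ν·ξ):
  A: 145.2 − 2(55) − 1(13.27) = 21.93
  E: 0 + 2(55) = 110
  D: 0 + 1(13.27) = 13.27
  F: 0 + 2(13.27) = 26.54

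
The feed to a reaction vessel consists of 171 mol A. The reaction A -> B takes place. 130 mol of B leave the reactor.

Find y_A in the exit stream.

For B: n = n₀ + 1ξ → 130 = 0 + 1ξ, giving ξ = 130 mol.
Outlet amounts (n = n₀ + ν ξ):
  A: 171 − 1(130) = 41
  B: 0 + 1(130) = 130
Total out = 171 mol; y_A = 41 / 171 = 0.2398.

0.24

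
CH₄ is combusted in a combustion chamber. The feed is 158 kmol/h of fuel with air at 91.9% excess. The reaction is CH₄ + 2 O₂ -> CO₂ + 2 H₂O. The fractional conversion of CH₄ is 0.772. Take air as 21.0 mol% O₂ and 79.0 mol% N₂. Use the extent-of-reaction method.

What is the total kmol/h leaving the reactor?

3050 kmol/h

Stoichiometric O₂ = 2 × 158 = 316 kmol/h; O₂ fed = 316 × 1.919 = 606.4 kmol/h.
N₂ fed = 606.4 × 79/21 = 2281 kmol/h.
Fuel reacted = 0.772 × 158 → ξ = 122 kmol/h.
Outlet (n = n₀ + ν ξ):
  CH₄: 158 − 1(122) = 36.02
  O₂: 606.4 − 2(122) = 362.5
  N₂: 2281 (inert)
  CO₂: 0 + 1(122) = 122
  H₂O: 0 + 2(122) = 244
Total out = 36.02 + 362.5 + 2281 + 122 + 244 = 3046 kmol/h.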